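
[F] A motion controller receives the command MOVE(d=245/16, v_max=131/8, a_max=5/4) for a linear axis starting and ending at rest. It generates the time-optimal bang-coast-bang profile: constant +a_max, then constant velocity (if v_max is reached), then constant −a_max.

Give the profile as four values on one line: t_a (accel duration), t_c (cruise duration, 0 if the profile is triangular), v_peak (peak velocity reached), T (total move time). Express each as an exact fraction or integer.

t_a=7/2 t_c=0 v_peak=35/8 T=7

v_max²/a_max = (131/8)²/(5/4) = 17161/80
245/16 < 17161/80 → triangular
v_peak = √(245/16·5/4) = √(1225/64) = 35/8
t_a = (35/8)/(5/4) = 7/2; t_c = 0
T = 2·7/2 = 7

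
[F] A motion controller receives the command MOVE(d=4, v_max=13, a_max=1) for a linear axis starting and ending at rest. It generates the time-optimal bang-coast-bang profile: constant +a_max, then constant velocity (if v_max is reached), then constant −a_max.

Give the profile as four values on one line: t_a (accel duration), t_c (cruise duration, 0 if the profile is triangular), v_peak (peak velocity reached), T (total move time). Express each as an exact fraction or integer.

(v_max)²/a_max = 13²/1 = 169
4 < 169 → triangular
v_peak = √(4·1) = √4 = 2
t_a = 2/1 = 2; t_c = 0
T = 2·2 = 4

t_a=2 t_c=0 v_peak=2 T=4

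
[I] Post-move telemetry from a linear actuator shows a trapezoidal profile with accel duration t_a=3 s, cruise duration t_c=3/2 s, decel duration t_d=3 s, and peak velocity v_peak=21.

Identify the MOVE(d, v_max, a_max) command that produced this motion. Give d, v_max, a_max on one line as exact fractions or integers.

a_max = 21/3 = 7
d_a = ½·21·3 = 63/2; d_c = 21·3/2 = 63/2
d = 2·63/2 + 63/2 = 189/2
t_c = 3/2 > 0 ⇒ limit active, v_max = 21

d=189/2 v_max=21 a_max=7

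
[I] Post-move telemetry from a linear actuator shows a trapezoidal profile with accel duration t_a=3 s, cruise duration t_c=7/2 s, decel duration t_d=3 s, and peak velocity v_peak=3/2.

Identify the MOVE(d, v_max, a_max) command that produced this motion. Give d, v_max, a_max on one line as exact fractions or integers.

a_max = (3/2)/3 = 1/2
d_a = ½·3/2·3 = 9/4; d_c = 3/2·7/2 = 21/4
d = 2·9/4 + 21/4 = 39/4
t_c = 7/2 > 0 → v_max = v_peak = 3/2

d=39/4 v_max=3/2 a_max=1/2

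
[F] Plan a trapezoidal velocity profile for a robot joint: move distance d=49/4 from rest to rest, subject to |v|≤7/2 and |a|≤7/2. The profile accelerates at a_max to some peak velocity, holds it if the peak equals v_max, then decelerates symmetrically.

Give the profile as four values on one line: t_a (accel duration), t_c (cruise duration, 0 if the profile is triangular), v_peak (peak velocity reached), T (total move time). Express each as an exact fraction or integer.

(v_max)²/a_max = (7/2)²/(7/2) = 7/2
49/4 ≥ 7/2 so v_max reached
t_a = (7/2)/(7/2) = 1; v_peak = 7/2
d_cruise = 49/4 − 7/2 = 35/4; t_c = (35/4)/(7/2) = 5/2
T = 2·1 + 5/2 = 9/2

t_a=1 t_c=5/2 v_peak=7/2 T=9/2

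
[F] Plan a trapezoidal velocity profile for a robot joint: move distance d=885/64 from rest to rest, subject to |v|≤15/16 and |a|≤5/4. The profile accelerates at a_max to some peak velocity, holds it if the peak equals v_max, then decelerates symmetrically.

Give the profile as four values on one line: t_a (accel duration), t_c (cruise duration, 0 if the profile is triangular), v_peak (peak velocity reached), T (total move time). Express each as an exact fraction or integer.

t_a=3/4 t_c=14 v_peak=15/16 T=31/2

vₘ²/aₘ = (15/16)²/(5/4) = 45/64
885/64 ≥ 45/64 ⇒ cruise phase
t_a = (15/16)/(5/4) = 3/4; v_peak = 15/16
d_cruise = 885/64 − 45/64 = 105/8; t_c = (105/8)/(15/16) = 14
T = 2·3/4 + 14 = 31/2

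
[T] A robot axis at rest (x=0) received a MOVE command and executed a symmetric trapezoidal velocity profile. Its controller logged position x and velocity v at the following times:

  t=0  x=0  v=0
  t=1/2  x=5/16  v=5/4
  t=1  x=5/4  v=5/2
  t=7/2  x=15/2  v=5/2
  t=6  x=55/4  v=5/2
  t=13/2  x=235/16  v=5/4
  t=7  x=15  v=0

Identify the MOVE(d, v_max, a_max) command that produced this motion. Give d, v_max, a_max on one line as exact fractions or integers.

d=15 v_max=5/2 a_max=5/2

final state: t=7, x=15, v=0 → d = 15
a_max = (5/4−0)/(1/2−0) = 5/2
max v = 5/2 over t∈[1,6] → v_max = 5/2
check: 5/2·(1+5) = 15 ✓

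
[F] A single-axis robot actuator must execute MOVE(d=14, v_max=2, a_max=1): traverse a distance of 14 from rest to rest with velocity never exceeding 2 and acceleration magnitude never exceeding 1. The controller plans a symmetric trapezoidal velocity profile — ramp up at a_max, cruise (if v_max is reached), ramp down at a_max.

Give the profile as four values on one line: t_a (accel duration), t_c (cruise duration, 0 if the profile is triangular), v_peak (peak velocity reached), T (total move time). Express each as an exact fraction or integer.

t_a=2 t_c=5 v_peak=2 T=9

v_max²/a_max = 2²/1 = 4
14 ≥ 4 ⇒ cruise phase
t_a = 2/1 = 2; v_peak = 2
d_cruise = 14 − 4 = 10; t_c = 10/2 = 5
T = 2·2 + 5 = 9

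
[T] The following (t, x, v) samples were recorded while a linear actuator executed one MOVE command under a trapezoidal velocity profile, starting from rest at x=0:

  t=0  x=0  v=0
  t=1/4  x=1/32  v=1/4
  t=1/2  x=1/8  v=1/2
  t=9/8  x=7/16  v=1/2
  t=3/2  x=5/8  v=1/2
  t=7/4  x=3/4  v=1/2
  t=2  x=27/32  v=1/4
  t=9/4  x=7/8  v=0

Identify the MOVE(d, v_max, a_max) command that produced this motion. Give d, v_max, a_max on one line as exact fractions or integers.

d=7/8 v_max=1/2 a_max=1

final state: t=9/4, x=7/8, v=0 → d = 7/8
a_max = (1/4−0)/(1/4−0) = 1
max v = 1/2 over t∈[1/2,7/4] → v_max = 1/2
check: 1/2·(1/2+5/4) = 7/8 ✓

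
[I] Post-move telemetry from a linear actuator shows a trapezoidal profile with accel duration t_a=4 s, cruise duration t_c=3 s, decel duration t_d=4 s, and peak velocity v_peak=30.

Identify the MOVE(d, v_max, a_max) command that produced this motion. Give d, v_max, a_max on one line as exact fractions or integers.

a_max = 30/4 = 15/2
d_a = ½·30·4 = 60; d_c = 30·3 = 90
d = 2·60 + 90 = 210
t_c = 3 > 0 → v_max = v_peak = 30

d=210 v_max=30 a_max=15/2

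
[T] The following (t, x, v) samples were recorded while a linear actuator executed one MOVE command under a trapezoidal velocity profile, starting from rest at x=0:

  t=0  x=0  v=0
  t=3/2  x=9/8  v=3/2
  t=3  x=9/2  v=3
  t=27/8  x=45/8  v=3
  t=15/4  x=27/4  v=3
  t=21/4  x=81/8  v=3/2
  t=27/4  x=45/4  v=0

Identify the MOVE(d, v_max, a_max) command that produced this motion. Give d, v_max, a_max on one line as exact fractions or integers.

d=45/4 v_max=3 a_max=1

final state: t=27/4, x=45/4, v=0 → d = 45/4
a_max = (3/2−0)/(3/2−0) = 1
max v = 3 over t∈[3,15/4] → v_max = 3
check: 3·(3+3/4) = 45/4 ✓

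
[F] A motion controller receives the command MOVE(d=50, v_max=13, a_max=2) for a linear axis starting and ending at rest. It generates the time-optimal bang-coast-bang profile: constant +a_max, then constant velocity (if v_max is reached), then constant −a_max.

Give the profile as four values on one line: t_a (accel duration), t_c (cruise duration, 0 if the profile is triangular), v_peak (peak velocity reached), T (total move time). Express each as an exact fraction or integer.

t_a=5 t_c=0 v_peak=10 T=10

vₘ²/aₘ = 13²/2 = 169/2
50 < 169/2 ⇒ no cruise
v_peak = √(50·2) = √100 = 10
t_a = 10/2 = 5; t_c = 0
T = 2·5 = 10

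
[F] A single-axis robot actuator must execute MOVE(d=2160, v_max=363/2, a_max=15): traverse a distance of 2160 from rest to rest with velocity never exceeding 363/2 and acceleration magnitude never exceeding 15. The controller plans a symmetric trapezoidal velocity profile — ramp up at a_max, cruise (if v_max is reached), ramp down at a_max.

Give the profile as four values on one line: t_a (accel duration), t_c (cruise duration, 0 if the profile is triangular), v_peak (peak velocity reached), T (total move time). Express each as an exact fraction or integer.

t_a=12 t_c=0 v_peak=180 T=24

vₘ²/aₘ = (363/2)²/15 = 43923/20
2160 < 43923/20 so t_c = 0
v_peak = √(2160·15) = √32400 = 180
t_a = 180/15 = 12; t_c = 0
T = 2·12 = 24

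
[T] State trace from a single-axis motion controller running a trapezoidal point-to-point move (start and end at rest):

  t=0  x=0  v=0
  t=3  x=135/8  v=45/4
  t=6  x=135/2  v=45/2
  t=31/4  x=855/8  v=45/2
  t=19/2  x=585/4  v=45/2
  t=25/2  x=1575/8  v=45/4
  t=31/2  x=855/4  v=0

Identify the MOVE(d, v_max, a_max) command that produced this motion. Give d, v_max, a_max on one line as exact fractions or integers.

final state: t=31/2, x=855/4, v=0 → d = 855/4
a_max = (45/4−0)/(3−0) = 15/4
max v = 45/2 over t∈[6,19/2] → v_max = 45/2
check: 45/2·(6+7/2) = 855/4 ✓

d=855/4 v_max=45/2 a_max=15/4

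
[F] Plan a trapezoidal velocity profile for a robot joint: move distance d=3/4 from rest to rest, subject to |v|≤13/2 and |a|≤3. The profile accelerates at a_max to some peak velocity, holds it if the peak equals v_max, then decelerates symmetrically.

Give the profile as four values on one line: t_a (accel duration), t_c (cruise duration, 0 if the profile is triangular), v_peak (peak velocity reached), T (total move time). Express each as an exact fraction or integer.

t_a=1/2 t_c=0 v_peak=3/2 T=1

vₘ²/aₘ = (13/2)²/3 = 169/12
3/4 < 169/12 so t_c = 0
v_peak = √(3/4·3) = √(9/4) = 3/2
t_a = (3/2)/3 = 1/2; t_c = 0
T = 2·1/2 = 1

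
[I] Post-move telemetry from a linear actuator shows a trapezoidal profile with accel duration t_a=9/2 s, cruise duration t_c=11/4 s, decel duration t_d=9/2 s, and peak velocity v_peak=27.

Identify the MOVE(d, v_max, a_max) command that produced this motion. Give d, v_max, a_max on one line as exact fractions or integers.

d=783/4 v_max=27 a_max=6

a_max = 27/(9/2) = 6
d_a = ½·27·9/2 = 243/4; d_c = 27·11/4 = 297/4
d = 2·243/4 + 297/4 = 783/4
t_c = 11/4 > 0 → v_max = v_peak = 27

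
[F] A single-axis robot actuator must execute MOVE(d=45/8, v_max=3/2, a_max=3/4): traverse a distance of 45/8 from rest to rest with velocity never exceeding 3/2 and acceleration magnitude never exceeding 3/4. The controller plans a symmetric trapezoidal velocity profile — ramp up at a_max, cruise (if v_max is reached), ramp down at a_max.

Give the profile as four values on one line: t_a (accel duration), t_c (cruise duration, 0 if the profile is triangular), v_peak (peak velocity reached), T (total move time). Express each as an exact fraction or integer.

(v_max)²/a_max = (3/2)²/(3/4) = 3
45/8 ≥ 3 ⇒ cruise phase
t_a = (3/2)/(3/4) = 2; v_peak = 3/2
d_cruise = 45/8 − 3 = 21/8; t_c = (21/8)/(3/2) = 7/4
T = 2·2 + 7/4 = 23/4

t_a=2 t_c=7/4 v_peak=3/2 T=23/4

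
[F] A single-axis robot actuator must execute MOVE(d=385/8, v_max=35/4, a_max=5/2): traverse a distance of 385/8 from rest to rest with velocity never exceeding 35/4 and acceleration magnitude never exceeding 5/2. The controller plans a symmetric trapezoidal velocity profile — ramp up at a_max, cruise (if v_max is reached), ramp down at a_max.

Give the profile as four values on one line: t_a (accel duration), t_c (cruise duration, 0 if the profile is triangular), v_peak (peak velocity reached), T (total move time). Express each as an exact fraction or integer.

vₘ²/aₘ = (35/4)²/(5/2) = 245/8
385/8 ≥ 245/8 so v_max reached
t_a = (35/4)/(5/2) = 7/2; v_peak = 35/4
d_cruise = 385/8 − 245/8 = 35/2; t_c = (35/2)/(35/4) = 2
T = 2·7/2 + 2 = 9

t_a=7/2 t_c=2 v_peak=35/4 T=9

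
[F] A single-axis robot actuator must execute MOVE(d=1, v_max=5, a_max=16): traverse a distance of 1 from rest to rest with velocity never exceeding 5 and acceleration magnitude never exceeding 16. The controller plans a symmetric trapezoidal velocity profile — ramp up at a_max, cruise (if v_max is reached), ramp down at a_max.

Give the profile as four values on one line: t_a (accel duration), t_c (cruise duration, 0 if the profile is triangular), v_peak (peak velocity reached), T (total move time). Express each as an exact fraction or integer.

t_a=1/4 t_c=0 v_peak=4 T=1/2

vₘ²/aₘ = 5²/16 = 25/16
1 < 25/16 so t_c = 0
v_peak = √(1·16) = √16 = 4
t_a = 4/16 = 1/4; t_c = 0
T = 2·1/4 = 1/2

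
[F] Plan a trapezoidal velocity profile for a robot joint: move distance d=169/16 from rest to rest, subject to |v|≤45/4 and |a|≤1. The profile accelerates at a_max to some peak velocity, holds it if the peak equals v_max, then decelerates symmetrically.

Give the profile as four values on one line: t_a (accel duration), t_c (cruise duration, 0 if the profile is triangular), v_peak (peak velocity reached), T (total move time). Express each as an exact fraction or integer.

t_a=13/4 t_c=0 v_peak=13/4 T=13/2

v_max²/a_max = (45/4)²/1 = 2025/16
169/16 < 2025/16 ⇒ no cruise
v_peak = √(169/16·1) = √(169/16) = 13/4
t_a = (13/4)/1 = 13/4; t_c = 0
T = 2·13/4 = 13/2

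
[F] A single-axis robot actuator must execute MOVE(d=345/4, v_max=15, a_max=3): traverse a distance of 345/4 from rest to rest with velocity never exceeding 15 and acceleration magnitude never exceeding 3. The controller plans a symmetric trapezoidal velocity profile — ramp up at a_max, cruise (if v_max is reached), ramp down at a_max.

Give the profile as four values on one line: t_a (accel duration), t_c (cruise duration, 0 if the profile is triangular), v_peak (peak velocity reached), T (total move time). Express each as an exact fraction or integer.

t_a=5 t_c=3/4 v_peak=15 T=43/4

(v_max)²/a_max = 15²/3 = 75
345/4 ≥ 75 ⇒ cruise phase
t_a = 15/3 = 5; v_peak = 15
d_cruise = 345/4 − 75 = 45/4; t_c = (45/4)/15 = 3/4
T = 2·5 + 3/4 = 43/4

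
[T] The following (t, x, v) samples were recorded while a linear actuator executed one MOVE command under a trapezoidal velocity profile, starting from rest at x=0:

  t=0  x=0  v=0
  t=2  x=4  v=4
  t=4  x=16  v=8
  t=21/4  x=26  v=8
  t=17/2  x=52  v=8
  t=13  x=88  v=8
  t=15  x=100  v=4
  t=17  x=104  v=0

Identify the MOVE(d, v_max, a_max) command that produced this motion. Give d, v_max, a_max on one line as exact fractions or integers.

d=104 v_max=8 a_max=2

final state: t=17, x=104, v=0 → d = 104
a_max = (4−0)/(2−0) = 2
max v = 8 over t∈[4,13] → v_max = 8
check: 8·(4+9) = 104 ✓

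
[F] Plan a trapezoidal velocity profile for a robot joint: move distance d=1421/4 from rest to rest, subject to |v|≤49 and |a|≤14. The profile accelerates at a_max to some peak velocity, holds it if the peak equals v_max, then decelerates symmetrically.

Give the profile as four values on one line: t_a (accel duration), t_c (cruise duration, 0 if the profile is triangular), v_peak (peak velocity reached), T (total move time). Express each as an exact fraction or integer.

t_a=7/2 t_c=15/4 v_peak=49 T=43/4

vₘ²/aₘ = 49²/14 = 343/2
1421/4 ≥ 343/2 ⇒ cruise phase
t_a = 49/14 = 7/2; v_peak = 49
d_cruise = 1421/4 − 343/2 = 735/4; t_c = (735/4)/49 = 15/4
T = 2·7/2 + 15/4 = 43/4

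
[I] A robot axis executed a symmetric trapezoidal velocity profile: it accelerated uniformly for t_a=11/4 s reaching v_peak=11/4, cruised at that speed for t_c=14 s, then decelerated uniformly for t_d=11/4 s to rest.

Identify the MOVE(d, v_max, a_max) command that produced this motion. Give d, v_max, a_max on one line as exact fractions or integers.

d=737/16 v_max=11/4 a_max=1

a_max = (11/4)/(11/4) = 1
d_a = ½·11/4·11/4 = 121/32; d_c = 11/4·14 = 77/2
d = 2·121/32 + 77/2 = 737/16
t_c = 14 > 0 so v_max = 11/4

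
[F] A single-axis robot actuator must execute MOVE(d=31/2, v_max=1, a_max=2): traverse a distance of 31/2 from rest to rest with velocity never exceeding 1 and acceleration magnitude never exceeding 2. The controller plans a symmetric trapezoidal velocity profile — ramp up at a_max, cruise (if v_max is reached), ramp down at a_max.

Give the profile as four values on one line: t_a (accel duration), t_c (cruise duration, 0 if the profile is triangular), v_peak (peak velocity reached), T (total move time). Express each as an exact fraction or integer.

t_a=1/2 t_c=15 v_peak=1 T=16

(v_max)²/a_max = 1²/2 = 1/2
31/2 ≥ 1/2 → trapezoidal
t_a = 1/2; v_peak = 1
d_cruise = 31/2 − 1/2 = 15; t_c = 15/1 = 15
T = 2·1/2 + 15 = 16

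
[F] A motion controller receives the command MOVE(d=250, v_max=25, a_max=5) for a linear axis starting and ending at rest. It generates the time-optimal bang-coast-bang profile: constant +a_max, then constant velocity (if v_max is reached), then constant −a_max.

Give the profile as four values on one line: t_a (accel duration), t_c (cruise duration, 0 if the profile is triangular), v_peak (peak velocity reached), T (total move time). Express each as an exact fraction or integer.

(v_max)²/a_max = 25²/5 = 125
250 ≥ 125 → trapezoidal
t_a = 25/5 = 5; v_peak = 25
d_cruise = 250 − 125 = 125; t_c = 125/25 = 5
T = 2·5 + 5 = 15

t_a=5 t_c=5 v_peak=25 T=15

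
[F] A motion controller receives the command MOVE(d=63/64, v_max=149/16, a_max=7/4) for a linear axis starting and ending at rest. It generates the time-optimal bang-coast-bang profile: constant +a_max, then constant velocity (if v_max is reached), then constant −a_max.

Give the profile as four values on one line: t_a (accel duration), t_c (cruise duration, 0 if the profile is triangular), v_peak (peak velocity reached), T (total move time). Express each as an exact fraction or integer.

t_a=3/4 t_c=0 v_peak=21/16 T=3/2

v_max²/a_max = (149/16)²/(7/4) = 22201/448
63/64 < 22201/448 → triangular
v_peak = √(63/64·7/4) = √(441/256) = 21/16
t_a = (21/16)/(7/4) = 3/4; t_c = 0
T = 2·3/4 = 3/2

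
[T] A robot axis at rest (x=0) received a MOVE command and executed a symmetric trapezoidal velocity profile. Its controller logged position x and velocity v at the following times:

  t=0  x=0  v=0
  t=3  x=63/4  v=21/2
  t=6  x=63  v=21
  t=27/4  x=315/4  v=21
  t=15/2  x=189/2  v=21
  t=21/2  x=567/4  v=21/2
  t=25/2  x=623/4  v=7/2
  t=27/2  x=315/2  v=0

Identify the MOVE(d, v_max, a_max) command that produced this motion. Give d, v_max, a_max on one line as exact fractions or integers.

d=315/2 v_max=21 a_max=7/2

final state: t=27/2, x=315/2, v=0 → d = 315/2
a_max = (21/2−0)/(3−0) = 7/2
max v = 21 over t∈[6,15/2] → v_max = 21
check: 21·(6+3/2) = 315/2 ✓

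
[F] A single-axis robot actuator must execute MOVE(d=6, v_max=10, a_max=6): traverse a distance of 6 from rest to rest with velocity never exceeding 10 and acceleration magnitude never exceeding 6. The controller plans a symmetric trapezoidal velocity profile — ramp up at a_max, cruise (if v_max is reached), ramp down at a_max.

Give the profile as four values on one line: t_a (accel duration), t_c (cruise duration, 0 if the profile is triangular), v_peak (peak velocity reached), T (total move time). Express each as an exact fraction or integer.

t_a=1 t_c=0 v_peak=6 T=2

v_max²/a_max = 10²/6 = 50/3
6 < 50/3 so t_c = 0
v_peak = √(6·6) = √36 = 6
t_a = 6/6 = 1; t_c = 0
T = 2·1 = 2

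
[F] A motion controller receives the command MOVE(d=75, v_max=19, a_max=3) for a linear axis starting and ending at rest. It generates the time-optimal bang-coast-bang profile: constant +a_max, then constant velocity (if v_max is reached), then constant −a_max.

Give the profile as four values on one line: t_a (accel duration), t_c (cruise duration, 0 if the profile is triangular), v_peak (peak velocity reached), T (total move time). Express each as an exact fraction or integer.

t_a=5 t_c=0 v_peak=15 T=10

v_max²/a_max = 19²/3 = 361/3
75 < 361/3 → triangular
v_peak = √(75·3) = √225 = 15
t_a = 15/3 = 5; t_c = 0
T = 2·5 = 10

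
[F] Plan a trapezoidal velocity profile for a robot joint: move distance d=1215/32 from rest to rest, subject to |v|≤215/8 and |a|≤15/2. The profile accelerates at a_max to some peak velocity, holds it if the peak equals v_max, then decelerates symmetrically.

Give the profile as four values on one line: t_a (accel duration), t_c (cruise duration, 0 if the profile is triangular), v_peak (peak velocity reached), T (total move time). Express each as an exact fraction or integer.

t_a=9/4 t_c=0 v_peak=135/8 T=9/2

vₘ²/aₘ = (215/8)²/(15/2) = 9245/96
1215/32 < 9245/96 so t_c = 0
v_peak = √(1215/32·15/2) = √(18225/64) = 135/8
t_a = (135/8)/(15/2) = 9/4; t_c = 0
T = 2·9/4 = 9/2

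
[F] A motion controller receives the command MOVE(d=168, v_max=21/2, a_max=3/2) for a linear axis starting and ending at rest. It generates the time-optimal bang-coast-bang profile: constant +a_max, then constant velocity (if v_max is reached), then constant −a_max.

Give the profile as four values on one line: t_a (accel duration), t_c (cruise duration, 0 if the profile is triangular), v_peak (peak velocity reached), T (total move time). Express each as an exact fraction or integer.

vₘ²/aₘ = (21/2)²/(3/2) = 147/2
168 ≥ 147/2 so v_max reached
t_a = (21/2)/(3/2) = 7; v_peak = 21/2
d_cruise = 168 − 147/2 = 189/2; t_c = (189/2)/(21/2) = 9
T = 2·7 + 9 = 23

t_a=7 t_c=9 v_peak=21/2 T=23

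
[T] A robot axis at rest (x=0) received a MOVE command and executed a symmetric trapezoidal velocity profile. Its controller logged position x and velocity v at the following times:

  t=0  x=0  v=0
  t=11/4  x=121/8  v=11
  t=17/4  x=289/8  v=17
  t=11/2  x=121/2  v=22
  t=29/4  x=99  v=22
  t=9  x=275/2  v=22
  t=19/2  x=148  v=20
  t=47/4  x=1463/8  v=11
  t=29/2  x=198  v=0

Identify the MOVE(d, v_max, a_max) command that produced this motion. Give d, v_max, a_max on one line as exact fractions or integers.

d=198 v_max=22 a_max=4

final state: t=29/2, x=198, v=0 → d = 198
a_max = (11−0)/(11/4−0) = 4
max v = 22 over t∈[11/2,9] → v_max = 22
check: 22·(11/2+7/2) = 198 ✓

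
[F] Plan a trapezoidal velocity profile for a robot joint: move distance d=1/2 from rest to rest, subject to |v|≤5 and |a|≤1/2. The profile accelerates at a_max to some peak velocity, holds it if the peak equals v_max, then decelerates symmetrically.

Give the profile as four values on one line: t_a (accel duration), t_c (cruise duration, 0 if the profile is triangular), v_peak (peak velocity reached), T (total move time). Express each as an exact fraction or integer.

t_a=1 t_c=0 v_peak=1/2 T=2

v_max²/a_max = 5²/(1/2) = 50
1/2 < 50 → triangular
v_peak = √(1/2·1/2) = √(1/4) = 1/2
t_a = (1/2)/(1/2) = 1; t_c = 0
T = 2·1 = 2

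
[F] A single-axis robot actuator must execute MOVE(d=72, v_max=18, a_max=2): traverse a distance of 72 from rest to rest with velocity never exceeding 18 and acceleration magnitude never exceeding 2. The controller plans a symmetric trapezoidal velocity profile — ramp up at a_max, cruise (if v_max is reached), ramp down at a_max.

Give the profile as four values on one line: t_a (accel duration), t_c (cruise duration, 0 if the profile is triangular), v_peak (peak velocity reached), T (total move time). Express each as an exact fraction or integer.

(v_max)²/a_max = 18²/2 = 162
72 < 162 → triangular
v_peak = √(72·2) = √144 = 12
t_a = 12/2 = 6; t_c = 0
T = 2·6 = 12

t_a=6 t_c=0 v_peak=12 T=12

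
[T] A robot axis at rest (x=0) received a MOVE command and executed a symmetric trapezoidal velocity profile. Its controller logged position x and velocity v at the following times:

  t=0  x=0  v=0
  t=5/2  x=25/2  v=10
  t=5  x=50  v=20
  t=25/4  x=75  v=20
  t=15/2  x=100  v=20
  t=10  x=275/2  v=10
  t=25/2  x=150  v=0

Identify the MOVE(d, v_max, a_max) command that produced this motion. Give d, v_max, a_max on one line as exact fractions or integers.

final state: t=25/2, x=150, v=0 → d = 150
a_max = (10−0)/(5/2−0) = 4
max v = 20 over t∈[5,15/2] → v_max = 20
check: 20·(5+5/2) = 150 ✓

d=150 v_max=20 a_max=4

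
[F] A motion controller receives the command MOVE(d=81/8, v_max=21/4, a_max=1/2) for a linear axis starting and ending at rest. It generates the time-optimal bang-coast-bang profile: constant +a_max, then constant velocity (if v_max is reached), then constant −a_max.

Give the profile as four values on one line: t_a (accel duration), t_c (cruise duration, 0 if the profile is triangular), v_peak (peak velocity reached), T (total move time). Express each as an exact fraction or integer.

(v_max)²/a_max = (21/4)²/(1/2) = 441/8
81/8 < 441/8 ⇒ no cruise
v_peak = √(81/8·1/2) = √(81/16) = 9/4
t_a = (9/4)/(1/2) = 9/2; t_c = 0
T = 2·9/2 = 9

t_a=9/2 t_c=0 v_peak=9/4 T=9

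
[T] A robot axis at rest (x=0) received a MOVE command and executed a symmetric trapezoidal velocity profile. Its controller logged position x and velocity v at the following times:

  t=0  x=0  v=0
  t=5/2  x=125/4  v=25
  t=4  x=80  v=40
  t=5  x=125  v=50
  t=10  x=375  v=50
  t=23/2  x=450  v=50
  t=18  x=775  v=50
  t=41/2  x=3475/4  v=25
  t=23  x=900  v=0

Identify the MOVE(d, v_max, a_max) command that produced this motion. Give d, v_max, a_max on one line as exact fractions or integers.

d=900 v_max=50 a_max=10

final state: t=23, x=900, v=0 → d = 900
a_max = (25−0)/(5/2−0) = 10
max v = 50 over t∈[5,18] → v_max = 50
check: 50·(5+13) = 900 ✓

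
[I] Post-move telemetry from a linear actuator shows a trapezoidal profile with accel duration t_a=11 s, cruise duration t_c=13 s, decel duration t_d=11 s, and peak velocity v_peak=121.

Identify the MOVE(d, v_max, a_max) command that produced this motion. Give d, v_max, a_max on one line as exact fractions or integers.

a_max = 121/11 = 11
d_a = ½·121·11 = 1331/2; d_c = 121·13 = 1573
d = 2·1331/2 + 1573 = 2904
t_c = 13 > 0 → v_max = v_peak = 121

d=2904 v_max=121 a_max=11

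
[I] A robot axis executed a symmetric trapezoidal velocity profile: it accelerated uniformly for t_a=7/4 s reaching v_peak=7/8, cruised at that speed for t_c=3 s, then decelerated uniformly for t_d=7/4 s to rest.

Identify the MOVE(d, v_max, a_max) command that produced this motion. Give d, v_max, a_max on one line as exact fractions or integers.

a_max = (7/8)/(7/4) = 1/2
d_a = ½·7/8·7/4 = 49/64; d_c = 7/8·3 = 21/8
d = 2·49/64 + 21/8 = 133/32
t_c = 3 > 0 → v_max = v_peak = 7/8

d=133/32 v_max=7/8 a_max=1/2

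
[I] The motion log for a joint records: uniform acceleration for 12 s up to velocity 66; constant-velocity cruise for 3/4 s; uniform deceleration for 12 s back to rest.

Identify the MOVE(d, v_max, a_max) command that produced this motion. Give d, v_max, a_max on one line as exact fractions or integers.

d=1683/2 v_max=66 a_max=11/2

a_max = 66/12 = 11/2
d_a = ½·66·12 = 396; d_c = 66·3/4 = 99/2
d = 2·396 + 99/2 = 1683/2
t_c = 3/4 > 0 so v_max = 66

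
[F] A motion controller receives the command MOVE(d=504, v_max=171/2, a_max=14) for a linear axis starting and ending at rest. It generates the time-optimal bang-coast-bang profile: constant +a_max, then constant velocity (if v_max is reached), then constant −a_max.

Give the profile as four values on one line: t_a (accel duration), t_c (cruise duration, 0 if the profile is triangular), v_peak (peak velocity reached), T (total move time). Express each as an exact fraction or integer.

t_a=6 t_c=0 v_peak=84 T=12

vₘ²/aₘ = (171/2)²/14 = 29241/56
504 < 29241/56 → triangular
v_peak = √(504·14) = √7056 = 84
t_a = 84/14 = 6; t_c = 0
T = 2·6 = 12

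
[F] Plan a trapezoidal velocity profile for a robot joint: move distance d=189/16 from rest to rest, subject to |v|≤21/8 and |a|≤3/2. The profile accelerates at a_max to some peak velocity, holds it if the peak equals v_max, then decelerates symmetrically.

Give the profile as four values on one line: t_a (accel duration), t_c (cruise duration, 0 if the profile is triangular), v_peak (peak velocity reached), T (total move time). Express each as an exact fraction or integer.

v_max²/a_max = (21/8)²/(3/2) = 147/32
189/16 ≥ 147/32 → trapezoidal
t_a = (21/8)/(3/2) = 7/4; v_peak = 21/8
d_cruise = 189/16 − 147/32 = 231/32; t_c = (231/32)/(21/8) = 11/4
T = 2·7/4 + 11/4 = 25/4

t_a=7/4 t_c=11/4 v_peak=21/8 T=25/4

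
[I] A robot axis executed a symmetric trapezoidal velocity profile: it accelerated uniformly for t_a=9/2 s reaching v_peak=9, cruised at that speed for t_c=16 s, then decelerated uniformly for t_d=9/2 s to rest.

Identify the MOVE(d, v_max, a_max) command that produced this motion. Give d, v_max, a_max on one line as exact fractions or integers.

a_max = 9/(9/2) = 2
d_a = ½·9·9/2 = 81/4; d_c = 9·16 = 144
d = 2·81/4 + 144 = 369/2
t_c = 16 > 0 ⇒ limit active, v_max = 9

d=369/2 v_max=9 a_max=2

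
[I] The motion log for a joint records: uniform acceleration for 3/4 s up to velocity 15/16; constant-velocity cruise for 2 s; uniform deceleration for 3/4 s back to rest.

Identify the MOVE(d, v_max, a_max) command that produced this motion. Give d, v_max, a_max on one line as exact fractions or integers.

a_max = (15/16)/(3/4) = 5/4
d_a = ½·15/16·3/4 = 45/128; d_c = 15/16·2 = 15/8
d = 2·45/128 + 15/8 = 165/64
t_c = 2 > 0 → v_max = v_peak = 15/16

d=165/64 v_max=15/16 a_max=5/4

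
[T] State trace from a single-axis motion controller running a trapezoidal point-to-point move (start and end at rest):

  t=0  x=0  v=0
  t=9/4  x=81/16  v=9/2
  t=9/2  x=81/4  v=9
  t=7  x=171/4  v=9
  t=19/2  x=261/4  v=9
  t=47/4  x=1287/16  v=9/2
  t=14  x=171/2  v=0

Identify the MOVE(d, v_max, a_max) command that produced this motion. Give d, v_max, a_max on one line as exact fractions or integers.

d=171/2 v_max=9 a_max=2

final state: t=14, x=171/2, v=0 → d = 171/2
a_max = (9/2−0)/(9/4−0) = 2
max v = 9 over t∈[9/2,19/2] → v_max = 9
check: 9·(9/2+5) = 171/2 ✓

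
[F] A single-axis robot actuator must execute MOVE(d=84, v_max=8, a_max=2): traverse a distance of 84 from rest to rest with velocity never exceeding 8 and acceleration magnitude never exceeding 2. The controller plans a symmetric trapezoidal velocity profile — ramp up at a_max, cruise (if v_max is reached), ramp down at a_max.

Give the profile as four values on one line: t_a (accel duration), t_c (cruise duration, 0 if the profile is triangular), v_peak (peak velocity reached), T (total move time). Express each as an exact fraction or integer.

t_a=4 t_c=13/2 v_peak=8 T=29/2

(v_max)²/a_max = 8²/2 = 32
84 ≥ 32 so v_max reached
t_a = 8/2 = 4; v_peak = 8
d_cruise = 84 − 32 = 52; t_c = 52/8 = 13/2
T = 2·4 + 13/2 = 29/2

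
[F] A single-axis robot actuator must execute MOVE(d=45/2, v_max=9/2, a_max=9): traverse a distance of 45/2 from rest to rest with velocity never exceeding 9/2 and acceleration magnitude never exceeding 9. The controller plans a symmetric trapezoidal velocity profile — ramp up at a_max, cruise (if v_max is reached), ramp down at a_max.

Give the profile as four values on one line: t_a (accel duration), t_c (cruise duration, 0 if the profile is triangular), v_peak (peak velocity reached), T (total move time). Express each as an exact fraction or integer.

t_a=1/2 t_c=9/2 v_peak=9/2 T=11/2

v_max²/a_max = (9/2)²/9 = 9/4
45/2 ≥ 9/4 so v_max reached
t_a = (9/2)/9 = 1/2; v_peak = 9/2
d_cruise = 45/2 − 9/4 = 81/4; t_c = (81/4)/(9/2) = 9/2
T = 2·1/2 + 9/2 = 11/2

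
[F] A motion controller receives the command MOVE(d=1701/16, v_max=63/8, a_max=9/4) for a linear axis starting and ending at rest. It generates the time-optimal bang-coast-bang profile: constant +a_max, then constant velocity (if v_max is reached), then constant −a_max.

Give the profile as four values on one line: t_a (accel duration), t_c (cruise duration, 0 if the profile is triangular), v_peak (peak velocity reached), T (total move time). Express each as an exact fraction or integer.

(v_max)²/a_max = (63/8)²/(9/4) = 441/16
1701/16 ≥ 441/16 so v_max reached
t_a = (63/8)/(9/4) = 7/2; v_peak = 63/8
d_cruise = 1701/16 − 441/16 = 315/4; t_c = (315/4)/(63/8) = 10
T = 2·7/2 + 10 = 17

t_a=7/2 t_c=10 v_peak=63/8 T=17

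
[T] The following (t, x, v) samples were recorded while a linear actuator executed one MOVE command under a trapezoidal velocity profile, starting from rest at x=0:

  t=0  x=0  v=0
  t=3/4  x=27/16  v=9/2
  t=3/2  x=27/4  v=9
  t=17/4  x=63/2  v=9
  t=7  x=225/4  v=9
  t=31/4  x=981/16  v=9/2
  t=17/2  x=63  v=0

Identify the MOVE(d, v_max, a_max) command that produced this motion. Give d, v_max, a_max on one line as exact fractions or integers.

d=63 v_max=9 a_max=6

final state: t=17/2, x=63, v=0 → d = 63
a_max = (9/2−0)/(3/4−0) = 6
max v = 9 over t∈[3/2,7] → v_max = 9
check: 9·(3/2+11/2) = 63 ✓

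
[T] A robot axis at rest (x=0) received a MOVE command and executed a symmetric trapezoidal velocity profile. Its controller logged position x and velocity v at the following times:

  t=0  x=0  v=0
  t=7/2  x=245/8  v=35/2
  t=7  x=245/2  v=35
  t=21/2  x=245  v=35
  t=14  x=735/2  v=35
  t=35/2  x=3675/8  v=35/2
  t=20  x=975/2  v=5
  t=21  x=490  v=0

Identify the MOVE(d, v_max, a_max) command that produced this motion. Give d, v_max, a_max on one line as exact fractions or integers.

final state: t=21, x=490, v=0 → d = 490
a_max = (35/2−0)/(7/2−0) = 5
max v = 35 over t∈[7,14] → v_max = 35
check: 35·(7+7) = 490 ✓

d=490 v_max=35 a_max=5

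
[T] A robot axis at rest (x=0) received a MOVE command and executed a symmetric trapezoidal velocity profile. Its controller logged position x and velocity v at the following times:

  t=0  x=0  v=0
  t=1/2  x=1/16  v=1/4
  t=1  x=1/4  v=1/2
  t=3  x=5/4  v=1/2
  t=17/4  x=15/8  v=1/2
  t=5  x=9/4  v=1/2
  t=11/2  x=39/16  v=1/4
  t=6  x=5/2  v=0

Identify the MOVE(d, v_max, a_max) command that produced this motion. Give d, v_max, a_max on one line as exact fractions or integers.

final state: t=6, x=5/2, v=0 → d = 5/2
a_max = (1/4−0)/(1/2−0) = 1/2
max v = 1/2 over t∈[1,5] → v_max = 1/2
check: 1/2·(1+4) = 5/2 ✓

d=5/2 v_max=1/2 a_max=1/2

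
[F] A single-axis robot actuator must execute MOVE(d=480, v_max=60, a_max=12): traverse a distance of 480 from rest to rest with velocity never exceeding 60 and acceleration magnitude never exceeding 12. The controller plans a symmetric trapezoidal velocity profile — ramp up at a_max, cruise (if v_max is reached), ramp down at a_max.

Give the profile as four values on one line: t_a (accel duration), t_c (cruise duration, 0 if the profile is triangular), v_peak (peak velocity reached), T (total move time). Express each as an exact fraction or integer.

t_a=5 t_c=3 v_peak=60 T=13

vₘ²/aₘ = 60²/12 = 300
480 ≥ 300 → trapezoidal
t_a = 60/12 = 5; v_peak = 60
d_cruise = 480 − 300 = 180; t_c = 180/60 = 3
T = 2·5 + 3 = 13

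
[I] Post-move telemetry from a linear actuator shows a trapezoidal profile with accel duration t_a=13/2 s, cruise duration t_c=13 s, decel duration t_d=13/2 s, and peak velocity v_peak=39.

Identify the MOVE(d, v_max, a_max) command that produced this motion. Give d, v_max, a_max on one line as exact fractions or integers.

a_max = 39/(13/2) = 6
d_a = ½·39·13/2 = 507/4; d_c = 39·13 = 507
d = 2·507/4 + 507 = 1521/2
t_c = 13 > 0 ⇒ limit active, v_max = 39

d=1521/2 v_max=39 a_max=6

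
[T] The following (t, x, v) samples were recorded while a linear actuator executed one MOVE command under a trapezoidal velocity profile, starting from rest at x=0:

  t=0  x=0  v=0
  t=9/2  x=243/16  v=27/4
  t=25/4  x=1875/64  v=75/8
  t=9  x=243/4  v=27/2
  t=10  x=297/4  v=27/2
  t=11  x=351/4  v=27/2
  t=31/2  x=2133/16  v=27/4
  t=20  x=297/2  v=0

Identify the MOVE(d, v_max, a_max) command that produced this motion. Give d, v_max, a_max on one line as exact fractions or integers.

d=297/2 v_max=27/2 a_max=3/2

final state: t=20, x=297/2, v=0 → d = 297/2
a_max = (27/4−0)/(9/2−0) = 3/2
max v = 27/2 over t∈[9,11] → v_max = 27/2
check: 27/2·(9+2) = 297/2 ✓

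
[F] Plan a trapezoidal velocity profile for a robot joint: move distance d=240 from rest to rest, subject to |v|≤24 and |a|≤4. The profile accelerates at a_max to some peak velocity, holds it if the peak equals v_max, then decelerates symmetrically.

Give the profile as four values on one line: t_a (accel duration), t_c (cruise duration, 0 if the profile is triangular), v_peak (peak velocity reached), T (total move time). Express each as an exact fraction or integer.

v_max²/a_max = 24²/4 = 144
240 ≥ 144 → trapezoidal
t_a = 24/4 = 6; v_peak = 24
d_cruise = 240 − 144 = 96; t_c = 96/24 = 4
T = 2·6 + 4 = 16

t_a=6 t_c=4 v_peak=24 T=16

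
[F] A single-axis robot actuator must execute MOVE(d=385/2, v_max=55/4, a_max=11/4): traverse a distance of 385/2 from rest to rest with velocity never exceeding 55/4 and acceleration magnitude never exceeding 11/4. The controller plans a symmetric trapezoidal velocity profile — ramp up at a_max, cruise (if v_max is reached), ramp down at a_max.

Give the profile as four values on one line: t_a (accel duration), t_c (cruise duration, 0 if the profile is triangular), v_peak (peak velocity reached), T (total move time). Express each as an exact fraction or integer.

v_max²/a_max = (55/4)²/(11/4) = 275/4
385/2 ≥ 275/4 → trapezoidal
t_a = (55/4)/(11/4) = 5; v_peak = 55/4
d_cruise = 385/2 − 275/4 = 495/4; t_c = (495/4)/(55/4) = 9
T = 2·5 + 9 = 19

t_a=5 t_c=9 v_peak=55/4 T=19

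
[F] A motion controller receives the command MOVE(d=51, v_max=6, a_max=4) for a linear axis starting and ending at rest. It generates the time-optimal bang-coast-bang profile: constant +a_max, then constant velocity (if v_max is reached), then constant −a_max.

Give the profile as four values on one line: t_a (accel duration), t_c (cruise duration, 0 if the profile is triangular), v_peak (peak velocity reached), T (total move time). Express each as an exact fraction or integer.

t_a=3/2 t_c=7 v_peak=6 T=10

v_max²/a_max = 6²/4 = 9
51 ≥ 9 ⇒ cruise phase
t_a = 6/4 = 3/2; v_peak = 6
d_cruise = 51 − 9 = 42; t_c = 42/6 = 7
T = 2·3/2 + 7 = 10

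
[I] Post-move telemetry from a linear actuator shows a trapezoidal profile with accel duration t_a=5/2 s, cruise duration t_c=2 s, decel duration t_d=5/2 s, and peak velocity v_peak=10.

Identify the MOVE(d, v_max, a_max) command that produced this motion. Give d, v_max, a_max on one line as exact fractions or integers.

d=45 v_max=10 a_max=4

a_max = 10/(5/2) = 4
d_a = ½·10·5/2 = 25/2; d_c = 10·2 = 20
d = 2·25/2 + 20 = 45
t_c = 2 > 0 so v_max = 10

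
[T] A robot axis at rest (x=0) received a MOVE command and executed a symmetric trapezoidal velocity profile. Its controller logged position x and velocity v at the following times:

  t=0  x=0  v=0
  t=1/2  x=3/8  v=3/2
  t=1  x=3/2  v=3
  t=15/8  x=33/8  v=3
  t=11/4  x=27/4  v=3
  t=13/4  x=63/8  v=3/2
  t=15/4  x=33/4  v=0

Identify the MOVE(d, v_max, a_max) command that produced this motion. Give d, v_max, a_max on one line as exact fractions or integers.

final state: t=15/4, x=33/4, v=0 → d = 33/4
a_max = (3/2−0)/(1/2−0) = 3
max v = 3 over t∈[1,11/4] → v_max = 3
check: 3·(1+7/4) = 33/4 ✓

d=33/4 v_max=3 a_max=3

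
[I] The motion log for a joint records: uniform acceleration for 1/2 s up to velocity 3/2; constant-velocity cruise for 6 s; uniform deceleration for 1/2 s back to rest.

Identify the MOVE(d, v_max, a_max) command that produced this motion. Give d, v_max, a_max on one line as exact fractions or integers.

a_max = (3/2)/(1/2) = 3
d_a = ½·3/2·1/2 = 3/8; d_c = 3/2·6 = 9
d = 2·3/8 + 9 = 39/4
t_c = 6 > 0 ⇒ limit active, v_max = 3/2

d=39/4 v_max=3/2 a_max=3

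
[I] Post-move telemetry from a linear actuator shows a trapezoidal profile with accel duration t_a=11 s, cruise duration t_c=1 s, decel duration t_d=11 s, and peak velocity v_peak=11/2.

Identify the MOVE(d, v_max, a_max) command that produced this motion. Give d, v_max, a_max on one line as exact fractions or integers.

d=66 v_max=11/2 a_max=1/2

a_max = (11/2)/11 = 1/2
d_a = ½·11/2·11 = 121/4; d_c = 11/2·1 = 11/2
d = 2·121/4 + 11/2 = 66
t_c = 1 > 0 → v_max = v_peak = 11/2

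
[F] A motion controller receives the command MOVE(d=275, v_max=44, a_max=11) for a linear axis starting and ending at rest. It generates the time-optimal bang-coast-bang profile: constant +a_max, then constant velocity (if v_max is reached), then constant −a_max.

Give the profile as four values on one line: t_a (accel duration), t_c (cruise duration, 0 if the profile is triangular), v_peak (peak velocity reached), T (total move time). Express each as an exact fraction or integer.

t_a=4 t_c=9/4 v_peak=44 T=41/4

v_max²/a_max = 44²/11 = 176
275 ≥ 176 → trapezoidal
t_a = 44/11 = 4; v_peak = 44
d_cruise = 275 − 176 = 99; t_c = 99/44 = 9/4
T = 2·4 + 9/4 = 41/4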